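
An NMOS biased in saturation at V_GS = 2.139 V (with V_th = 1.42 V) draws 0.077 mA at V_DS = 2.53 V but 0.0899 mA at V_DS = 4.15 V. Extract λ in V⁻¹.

With V_GS fixed, I_D ∝ (1 + λ V_DS) in saturation, so I_D2/I_D1 = (1 + λ V_DS2)/(1 + λ V_DS1).
0.0899/0.077 = 1.168 = (1 + 4.15 λ)/(1 + 2.53 λ).
Solving: λ (I_D1 V_DS2 − I_D2 V_DS1) = I_D2 − I_D1, so λ = (0.0899 − 0.077) / (0.077 × 4.15 − 0.0899 × 2.53) = 0.0129 / 0.0921 = 0.14 V⁻¹.

λ = 0.140 V⁻¹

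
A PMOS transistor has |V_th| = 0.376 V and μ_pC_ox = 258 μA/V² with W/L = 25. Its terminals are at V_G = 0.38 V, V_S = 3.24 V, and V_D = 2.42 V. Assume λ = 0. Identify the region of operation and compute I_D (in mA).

Triode; I_D = 11.0 mA

V_SG = V_S − V_G = 3.24 − 0.38 = 2.86 V; V_SD = V_S − V_D = 3.24 − 2.42 = 0.82 V.
k_p = μ_pC_ox · (W/L) = 6.45 mA/V².
V_ov = V_SG − |V_th| = 2.86 − 0.376 = 2.48 V.
Since V_SD = 0.82 V < V_ov = 2.48 V, the device is in the triode region.
I_D = k_p [V_ov · V_SD − ½ V_SD²] = 6.45 × [2.48 × 0.82 − 0.5 × 0.82²] = 11 mA.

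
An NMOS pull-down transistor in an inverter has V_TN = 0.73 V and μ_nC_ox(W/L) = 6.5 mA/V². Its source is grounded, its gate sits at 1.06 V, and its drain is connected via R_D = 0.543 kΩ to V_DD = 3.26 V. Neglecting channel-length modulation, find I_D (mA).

V_GS = V_G = 1.06 V, so V_ov = 1.06 − 0.73 = 0.33 V.
Assume saturation: I_D = ½ k_n V_ov² = 0.5 × 6.5 × 0.33² = 0.354 mA, giving V_DS = V_DD − I_D R_D = 3.26 − 0.354 × 0.543 = 3.07 V.
V_DS = 3.07 V ≥ V_ov = 0.33 V, confirming saturation.

I_D = 0.354 mA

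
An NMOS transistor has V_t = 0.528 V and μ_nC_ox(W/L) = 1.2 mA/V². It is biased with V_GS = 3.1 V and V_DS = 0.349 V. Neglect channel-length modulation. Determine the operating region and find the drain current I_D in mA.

V_ov = V_GS − V_t = 3.1 − 0.528 = 2.57 V.
Since V_DS = 0.349 V < V_ov = 2.57 V, the device is in the triode region.
I_D = k_n [V_ov · V_DS − ½ V_DS²] = 1.2 × [2.57 × 0.349 − 0.5 × 0.349²] = 1 mA.

Triode; I_D = 1.00 mA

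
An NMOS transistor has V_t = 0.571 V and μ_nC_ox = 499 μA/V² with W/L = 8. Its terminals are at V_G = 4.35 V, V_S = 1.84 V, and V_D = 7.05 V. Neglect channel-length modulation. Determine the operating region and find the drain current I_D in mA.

Saturation; I_D = 7.50 mA

V_GS = V_G − V_S = 4.35 − 1.84 = 2.51 V; V_DS = V_D − V_S = 7.05 − 1.84 = 5.21 V.
k_n = μ_nC_ox · (W/L) = 3.992 mA/V².
V_ov = V_GS − V_t = 2.51 − 0.571 = 1.94 V.
Since V_DS = 5.21 V ≥ V_ov = 1.94 V, the device is in saturation.
I_D = ½ k_n V_ov² = 0.5 × 3.992 × 1.94² = 7.5 mA.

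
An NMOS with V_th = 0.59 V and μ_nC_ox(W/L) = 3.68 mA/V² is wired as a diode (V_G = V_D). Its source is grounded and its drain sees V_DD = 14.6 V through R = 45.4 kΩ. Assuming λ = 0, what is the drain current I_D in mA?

With gate tied to drain, V_GS = V_DS ≥ V_GS − V_th, so the device is in saturation.
KCL at the drain: ½ k_n (V_GS − V_th)² = (V_DD − V_GS)/R.
Let x = V_GS − 0.59. Then 83.5 x² + x − 14.01 = 0, giving x = 0.404 V (positive root), so V_GS = 0.994 V.
I_D = (V_DD − V_GS)/R = (14.6 − 0.994) / 45.4 = 0.3 mA.

I_D = 0.300 mA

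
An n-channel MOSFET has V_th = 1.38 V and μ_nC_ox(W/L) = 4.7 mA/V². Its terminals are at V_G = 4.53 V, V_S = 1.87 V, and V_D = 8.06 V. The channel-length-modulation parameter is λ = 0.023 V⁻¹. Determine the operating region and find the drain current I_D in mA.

V_GS = V_G − V_S = 4.53 − 1.87 = 2.66 V; V_DS = V_D − V_S = 8.06 − 1.87 = 6.19 V.
V_ov = V_GS − V_th = 2.66 − 1.38 = 1.28 V.
Since V_DS = 6.19 V ≥ V_ov = 1.28 V, the device is in saturation.
I_D = ½ k_n V_ov² (1 + λ V_DS) = 0.5 × 4.7 × 1.28² × (1 + 0.023 × 6.19) = 4.4 mA.

Saturation; I_D = 4.40 mA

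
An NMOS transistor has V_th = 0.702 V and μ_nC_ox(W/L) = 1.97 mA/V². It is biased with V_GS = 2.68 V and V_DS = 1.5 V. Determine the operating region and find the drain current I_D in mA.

V_ov = V_GS − V_th = 2.68 − 0.702 = 1.98 V.
Since V_DS = 1.5 V < V_ov = 1.98 V, the device is in the triode region.
I_D = k_n [V_ov · V_DS − ½ V_DS²] = 1.97 × [1.98 × 1.5 − 0.5 × 1.5²] = 3.63 mA.

Triode; I_D = 3.63 mA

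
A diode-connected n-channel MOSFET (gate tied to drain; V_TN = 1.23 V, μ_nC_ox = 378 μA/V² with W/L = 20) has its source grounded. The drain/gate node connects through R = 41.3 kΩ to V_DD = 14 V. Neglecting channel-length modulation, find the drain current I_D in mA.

With gate tied to drain, V_GS = V_DS ≥ V_GS − V_TN, so the device is in saturation.
k_n = μ_nC_ox · (W/L) = 7.56 mA/V².
KCL at the drain: ½ k_n (V_GS − V_TN)² = (V_DD − V_GS)/R.
Let x = V_GS − 1.23. Then 156 x² + x − 12.77 = 0, giving x = 0.283 V (positive root), so V_GS = 1.51 V.
I_D = (V_DD − V_GS)/R = (14 − 1.51) / 41.3 = 0.302 mA.

I_D = 0.302 mA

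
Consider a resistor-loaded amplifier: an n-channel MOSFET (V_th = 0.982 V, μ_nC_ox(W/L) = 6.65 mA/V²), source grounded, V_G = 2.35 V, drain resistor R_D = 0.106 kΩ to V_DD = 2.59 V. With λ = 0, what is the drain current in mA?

V_GS = V_G = 2.35 V, so V_ov = 2.35 − 0.982 = 1.37 V.
Assume saturation: I_D = ½ k_n V_ov² = 0.5 × 6.65 × 1.37² = 6.22 mA, giving V_DS = V_DD − I_D R_D = 2.59 − 6.22 × 0.106 = 1.93 V.
V_DS = 1.93 V ≥ V_ov = 1.37 V, confirming saturation.

I_D = 6.22 mA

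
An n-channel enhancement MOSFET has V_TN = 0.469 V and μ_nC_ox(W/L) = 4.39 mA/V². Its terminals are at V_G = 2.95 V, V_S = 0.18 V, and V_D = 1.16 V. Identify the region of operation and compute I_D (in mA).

Triode; I_D = 7.79 mA

V_GS = V_G − V_S = 2.95 − 0.18 = 2.77 V; V_DS = V_D − V_S = 1.16 − 0.18 = 0.98 V.
V_ov = V_GS − V_TN = 2.77 − 0.469 = 2.3 V.
Since V_DS = 0.98 V < V_ov = 2.3 V, the device is in the triode region.
I_D = k_n [V_ov · V_DS − ½ V_DS²] = 4.39 × [2.3 × 0.98 − 0.5 × 0.98²] = 7.79 mA.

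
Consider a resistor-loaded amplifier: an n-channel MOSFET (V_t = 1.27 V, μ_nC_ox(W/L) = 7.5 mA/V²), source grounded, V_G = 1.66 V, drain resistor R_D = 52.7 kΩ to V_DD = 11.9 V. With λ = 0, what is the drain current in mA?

I_D = 0.224 mA

V_GS = V_G = 1.66 V, so V_ov = 1.66 − 1.27 = 0.39 V.
Assume saturation: I_D = ½ k_n V_ov² = 0.5 × 7.5 × 0.39² = 0.57 mA, giving V_DS = V_DD − I_D R_D = 11.9 − 0.57 × 52.7 = -18.2 V.
But -18.2 V < V_ov = 0.39 V, so the device is actually in triode.
In triode I_D = k_n[V_ov V_DS − ½ V_DS²] and I_D = (V_DD − V_DS)/R_D. Equating: 198 V_DS² − 155.1 V_DS + 11.9 = 0, giving V_DS = 0.0862 V (the root below V_ov).
I_D = (11.9 − 0.0862) / 52.7 = 0.224 mA.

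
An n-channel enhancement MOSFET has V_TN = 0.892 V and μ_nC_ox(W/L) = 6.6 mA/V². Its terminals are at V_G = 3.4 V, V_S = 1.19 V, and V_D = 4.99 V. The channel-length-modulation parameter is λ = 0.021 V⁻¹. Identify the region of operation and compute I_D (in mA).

Saturation; I_D = 6.19 mA

V_GS = V_G − V_S = 3.4 − 1.19 = 2.21 V; V_DS = V_D − V_S = 4.99 − 1.19 = 3.8 V.
V_ov = V_GS − V_TN = 2.21 − 0.892 = 1.32 V.
Since V_DS = 3.8 V ≥ V_ov = 1.32 V, the device is in saturation.
I_D = ½ k_n V_ov² (1 + λ V_DS) = 0.5 × 6.6 × 1.32² × (1 + 0.021 × 3.8) = 6.19 mA.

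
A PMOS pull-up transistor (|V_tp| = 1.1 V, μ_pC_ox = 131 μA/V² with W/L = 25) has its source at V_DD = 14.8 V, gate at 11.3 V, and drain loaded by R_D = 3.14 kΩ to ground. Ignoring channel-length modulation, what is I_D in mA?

V_SG = V_DD − V_G = 14.8 − 11.3 = 3.5 V, so V_ov = 3.5 − 1.1 = 2.4 V.
k_p = μ_pC_ox · (W/L) = 3.275 mA/V².
Assume saturation: I_D = ½ k_p V_ov² = 0.5 × 3.275 × 2.4² = 9.43 mA, giving V_SD = V_DD − I_D R_D = 14.8 − 9.43 × 3.14 = -14.8 V.
But -14.8 V < V_ov = 2.4 V, so the device is actually in triode.
In triode I_D = k_p[V_ov V_SD − ½ V_SD²] and I_D = (V_DD − V_SD)/R_D. Equating: 5.14 V_SD² − 25.68 V_SD + 14.8 = 0, giving V_SD = 0.665 V (the root below V_ov).
I_D = (14.8 − 0.665) / 3.14 = 4.5 mA.

I_D = 4.50 mA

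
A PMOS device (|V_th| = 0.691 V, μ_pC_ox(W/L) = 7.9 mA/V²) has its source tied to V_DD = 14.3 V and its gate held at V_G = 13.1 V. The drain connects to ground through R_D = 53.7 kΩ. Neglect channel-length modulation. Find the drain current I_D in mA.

I_D = 0.265 mA

V_SG = V_DD − V_G = 14.3 − 13.1 = 1.2 V, so V_ov = 1.2 − 0.691 = 0.509 V.
Assume saturation: I_D = ½ k_p V_ov² = 0.5 × 7.9 × 0.509² = 1.02 mA, giving V_SD = V_DD − I_D R_D = 14.3 − 1.02 × 53.7 = -40.7 V.
But -40.7 V < V_ov = 0.509 V, so the device is actually in triode.
In triode I_D = k_p[V_ov V_SD − ½ V_SD²] and I_D = (V_DD − V_SD)/R_D. Equating: 212 V_SD² − 216.9 V_SD + 14.3 = 0, giving V_SD = 0.0708 V (the root below V_ov).
I_D = (14.3 − 0.0708) / 53.7 = 0.265 mA.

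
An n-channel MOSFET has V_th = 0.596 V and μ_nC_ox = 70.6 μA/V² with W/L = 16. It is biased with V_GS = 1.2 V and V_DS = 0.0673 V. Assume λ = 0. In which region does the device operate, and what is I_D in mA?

k_n = μ_nC_ox · (W/L) = 1.13 mA/V².
V_ov = V_GS − V_th = 1.2 − 0.596 = 0.604 V.
Since V_DS = 0.0673 V < V_ov = 0.604 V, the device is in the triode region.
I_D = k_n [V_ov · V_DS − ½ V_DS²] = 1.13 × [0.604 × 0.0673 − 0.5 × 0.0673²] = 0.0434 mA.

Triode; I_D = 0.0434 mA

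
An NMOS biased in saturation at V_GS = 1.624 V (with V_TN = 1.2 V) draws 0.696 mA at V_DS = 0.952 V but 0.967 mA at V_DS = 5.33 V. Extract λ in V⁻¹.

With V_GS fixed, I_D ∝ (1 + λ V_DS) in saturation, so I_D2/I_D1 = (1 + λ V_DS2)/(1 + λ V_DS1).
0.967/0.696 = 1.389 = (1 + 5.33 λ)/(1 + 0.952 λ).
Solving: λ (I_D1 V_DS2 − I_D2 V_DS1) = I_D2 − I_D1, so λ = (0.967 − 0.696) / (0.696 × 5.33 − 0.967 × 0.952) = 0.271 / 2.79 = 0.0972 V⁻¹.

λ = 0.0972 V⁻¹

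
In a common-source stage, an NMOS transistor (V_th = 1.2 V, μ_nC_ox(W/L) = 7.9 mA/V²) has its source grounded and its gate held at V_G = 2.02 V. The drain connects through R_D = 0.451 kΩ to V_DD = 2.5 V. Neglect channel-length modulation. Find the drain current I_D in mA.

I_D = 2.66 mA

V_GS = V_G = 2.02 V, so V_ov = 2.02 − 1.2 = 0.82 V.
Assume saturation: I_D = ½ k_n V_ov² = 0.5 × 7.9 × 0.82² = 2.66 mA, giving V_DS = V_DD − I_D R_D = 2.5 − 2.66 × 0.451 = 1.3 V.
V_DS = 1.3 V ≥ V_ov = 0.82 V, confirming saturation.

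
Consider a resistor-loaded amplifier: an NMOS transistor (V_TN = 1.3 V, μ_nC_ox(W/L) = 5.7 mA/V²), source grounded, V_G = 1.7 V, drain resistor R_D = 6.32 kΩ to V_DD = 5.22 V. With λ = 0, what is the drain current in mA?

I_D = 0.456 mA

V_GS = V_G = 1.7 V, so V_ov = 1.7 − 1.3 = 0.4 V.
Assume saturation: I_D = ½ k_n V_ov² = 0.5 × 5.7 × 0.4² = 0.456 mA, giving V_DS = V_DD − I_D R_D = 5.22 − 0.456 × 6.32 = 2.34 V.
V_DS = 2.34 V ≥ V_ov = 0.4 V, confirming saturation.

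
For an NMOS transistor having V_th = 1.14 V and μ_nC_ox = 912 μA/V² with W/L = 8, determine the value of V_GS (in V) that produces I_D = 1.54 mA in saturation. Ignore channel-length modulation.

k_n = μ_nC_ox · (W/L) = 7.296 mA/V².
In saturation I_D = ½ k_n (V_GS − V_th)², so V_GS − V_th = √(2 I_D / k_n) = √(2 × 1.54 / 7.296) = 0.65 V.
V_GS = 1.14 + 0.65 = 1.79 V.

V_GS = 1.79 V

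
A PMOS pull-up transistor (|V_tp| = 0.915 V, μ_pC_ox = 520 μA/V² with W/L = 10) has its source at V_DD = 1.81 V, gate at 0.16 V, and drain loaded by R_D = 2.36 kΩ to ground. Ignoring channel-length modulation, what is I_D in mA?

I_D = 0.679 mA

V_SG = V_DD − V_G = 1.81 − 0.16 = 1.65 V, so V_ov = 1.65 − 0.915 = 0.735 V.
k_p = μ_pC_ox · (W/L) = 5.2 mA/V².
Assume saturation: I_D = ½ k_p V_ov² = 0.5 × 5.2 × 0.735² = 1.4 mA, giving V_SD = V_DD − I_D R_D = 1.81 − 1.4 × 2.36 = -1.5 V.
But -1.5 V < V_ov = 0.735 V, so the device is actually in triode.
In triode I_D = k_p[V_ov V_SD − ½ V_SD²] and I_D = (V_DD − V_SD)/R_D. Equating: 6.14 V_SD² − 10.02 V_SD + 1.81 = 0, giving V_SD = 0.207 V (the root below V_ov).
I_D = (1.81 − 0.207) / 2.36 = 0.679 mA.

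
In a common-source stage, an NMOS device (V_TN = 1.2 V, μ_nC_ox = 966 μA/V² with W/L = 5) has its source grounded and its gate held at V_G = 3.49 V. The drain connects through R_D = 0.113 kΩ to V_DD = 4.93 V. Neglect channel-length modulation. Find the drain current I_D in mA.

V_GS = V_G = 3.49 V, so V_ov = 3.49 − 1.2 = 2.29 V.
k_n = μ_nC_ox · (W/L) = 4.83 mA/V².
Assume saturation: I_D = ½ k_n V_ov² = 0.5 × 4.83 × 2.29² = 12.7 mA, giving V_DS = V_DD − I_D R_D = 4.93 − 12.7 × 0.113 = 3.5 V.
V_DS = 3.5 V ≥ V_ov = 2.29 V, confirming saturation.

I_D = 12.7 mA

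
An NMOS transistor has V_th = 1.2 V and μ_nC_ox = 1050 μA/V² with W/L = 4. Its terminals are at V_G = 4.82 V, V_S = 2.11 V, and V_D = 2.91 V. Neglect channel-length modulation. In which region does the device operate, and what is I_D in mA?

V_GS = V_G − V_S = 4.82 − 2.11 = 2.71 V; V_DS = V_D − V_S = 2.91 − 2.11 = 0.8 V.
k_n = μ_nC_ox · (W/L) = 4.2 mA/V².
V_ov = V_GS − V_th = 2.71 − 1.2 = 1.51 V.
Since V_DS = 0.8 V < V_ov = 1.51 V, the device is in the triode region.
I_D = k_n [V_ov · V_DS − ½ V_DS²] = 4.2 × [1.51 × 0.8 − 0.5 × 0.8²] = 3.73 mA.

Triode; I_D = 3.73 mA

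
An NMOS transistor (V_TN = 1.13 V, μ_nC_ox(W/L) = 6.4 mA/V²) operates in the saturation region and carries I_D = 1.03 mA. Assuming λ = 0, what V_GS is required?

V_GS = 1.70 V

In saturation I_D = ½ k_n (V_GS − V_TN)², so V_GS − V_TN = √(2 I_D / k_n) = √(2 × 1.03 / 6.4) = 0.567 V.
V_GS = 1.13 + 0.567 = 1.7 V.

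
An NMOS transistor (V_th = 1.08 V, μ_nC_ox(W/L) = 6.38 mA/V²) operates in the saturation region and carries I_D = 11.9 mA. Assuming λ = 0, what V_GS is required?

In saturation I_D = ½ k_n (V_GS − V_th)², so V_GS − V_th = √(2 I_D / k_n) = √(2 × 11.9 / 6.38) = 1.93 V.
V_GS = 1.08 + 1.93 = 3.01 V.

V_GS = 3.01 V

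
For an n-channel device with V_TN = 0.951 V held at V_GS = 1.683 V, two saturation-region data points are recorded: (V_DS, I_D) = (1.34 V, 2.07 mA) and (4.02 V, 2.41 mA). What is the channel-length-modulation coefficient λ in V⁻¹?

λ = 0.0668 V⁻¹

With V_GS fixed, I_D ∝ (1 + λ V_DS) in saturation, so I_D2/I_D1 = (1 + λ V_DS2)/(1 + λ V_DS1).
2.41/2.07 = 1.164 = (1 + 4.02 λ)/(1 + 1.34 λ).
Solving: λ (I_D1 V_DS2 − I_D2 V_DS1) = I_D2 − I_D1, so λ = (2.41 − 2.07) / (2.07 × 4.02 − 2.41 × 1.34) = 0.34 / 5.09 = 0.0668 V⁻¹.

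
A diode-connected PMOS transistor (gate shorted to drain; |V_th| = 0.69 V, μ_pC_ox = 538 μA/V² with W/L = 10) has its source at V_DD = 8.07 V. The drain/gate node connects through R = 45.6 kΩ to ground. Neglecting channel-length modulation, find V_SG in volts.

V_SG = 0.931 V

With gate tied to drain, V_SG = V_SD ≥ V_SG − |V_th|, so the device is in saturation.
k_p = μ_pC_ox · (W/L) = 5.38 mA/V².
KCL at the drain: ½ k_p (V_SG − |V_th|)² = (V_DD − V_SG)/R.
Let x = V_SG − 0.69. Then 123 x² + x − 7.38 = 0, giving x = 0.241 V (positive root), so V_SG = 0.931 V.
I_D = (V_DD − V_SG)/R = (8.07 − 0.931) / 45.6 = 0.157 mA.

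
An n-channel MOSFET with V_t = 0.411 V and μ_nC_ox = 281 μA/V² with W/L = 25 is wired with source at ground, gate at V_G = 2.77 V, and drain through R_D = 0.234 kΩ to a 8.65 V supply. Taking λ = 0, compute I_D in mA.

I_D = 19.5 mA

V_GS = V_G = 2.77 V, so V_ov = 2.77 − 0.411 = 2.36 V.
k_n = μ_nC_ox · (W/L) = 7.025 mA/V².
Assume saturation: I_D = ½ k_n V_ov² = 0.5 × 7.025 × 2.36² = 19.5 mA, giving V_DS = V_DD − I_D R_D = 8.65 − 19.5 × 0.234 = 4.08 V.
V_DS = 4.08 V ≥ V_ov = 2.36 V, confirming saturation.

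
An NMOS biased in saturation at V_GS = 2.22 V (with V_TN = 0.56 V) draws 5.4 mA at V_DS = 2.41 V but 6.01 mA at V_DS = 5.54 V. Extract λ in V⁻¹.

With V_GS fixed, I_D ∝ (1 + λ V_DS) in saturation, so I_D2/I_D1 = (1 + λ V_DS2)/(1 + λ V_DS1).
6.01/5.4 = 1.113 = (1 + 5.54 λ)/(1 + 2.41 λ).
Solving: λ (I_D1 V_DS2 − I_D2 V_DS1) = I_D2 − I_D1, so λ = (6.01 − 5.4) / (5.4 × 5.54 − 6.01 × 2.41) = 0.61 / 15.4 = 0.0395 V⁻¹.

λ = 0.0395 V⁻¹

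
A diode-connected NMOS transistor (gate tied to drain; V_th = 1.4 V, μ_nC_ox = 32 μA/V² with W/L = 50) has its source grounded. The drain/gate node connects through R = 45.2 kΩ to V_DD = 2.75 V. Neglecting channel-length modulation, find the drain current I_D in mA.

With gate tied to drain, V_GS = V_DS ≥ V_GS − V_th, so the device is in saturation.
k_n = μ_nC_ox · (W/L) = 1.6 mA/V².
KCL at the drain: ½ k_n (V_GS − V_th)² = (V_DD − V_GS)/R.
Let x = V_GS − 1.4. Then 36.2 x² + x − 1.35 = 0, giving x = 0.18 V (positive root), so V_GS = 1.58 V.
I_D = (V_DD − V_GS)/R = (2.75 − 1.58) / 45.2 = 0.0259 mA.

I_D = 0.0259 mA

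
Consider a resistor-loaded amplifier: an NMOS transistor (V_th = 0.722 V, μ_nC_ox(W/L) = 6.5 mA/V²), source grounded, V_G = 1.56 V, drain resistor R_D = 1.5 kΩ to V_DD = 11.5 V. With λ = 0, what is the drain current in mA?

V_GS = V_G = 1.56 V, so V_ov = 1.56 − 0.722 = 0.838 V.
Assume saturation: I_D = ½ k_n V_ov² = 0.5 × 6.5 × 0.838² = 2.28 mA, giving V_DS = V_DD − I_D R_D = 11.5 − 2.28 × 1.5 = 8.08 V.
V_DS = 8.08 V ≥ V_ov = 0.838 V, confirming saturation.

I_D = 2.28 mA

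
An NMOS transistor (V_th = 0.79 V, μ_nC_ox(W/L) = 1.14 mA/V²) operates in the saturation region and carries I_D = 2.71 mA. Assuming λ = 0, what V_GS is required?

In saturation I_D = ½ k_n (V_GS − V_th)², so V_GS − V_th = √(2 I_D / k_n) = √(2 × 2.71 / 1.14) = 2.18 V.
V_GS = 0.79 + 2.18 = 2.97 V.

V_GS = 2.97 V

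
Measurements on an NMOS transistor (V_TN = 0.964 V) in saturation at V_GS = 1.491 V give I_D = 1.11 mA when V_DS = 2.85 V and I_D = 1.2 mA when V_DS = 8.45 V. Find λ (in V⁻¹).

λ = 0.0151 V⁻¹

With V_GS fixed, I_D ∝ (1 + λ V_DS) in saturation, so I_D2/I_D1 = (1 + λ V_DS2)/(1 + λ V_DS1).
1.2/1.11 = 1.081 = (1 + 8.45 λ)/(1 + 2.85 λ).
Solving: λ (I_D1 V_DS2 − I_D2 V_DS1) = I_D2 − I_D1, so λ = (1.2 − 1.11) / (1.11 × 8.45 − 1.2 × 2.85) = 0.09 / 5.96 = 0.0151 V⁻¹.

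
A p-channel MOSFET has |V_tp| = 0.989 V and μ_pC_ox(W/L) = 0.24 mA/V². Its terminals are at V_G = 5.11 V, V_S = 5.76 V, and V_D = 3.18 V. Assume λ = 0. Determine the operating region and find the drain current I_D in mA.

V_SG = V_S − V_G = 5.76 − 5.11 = 0.65 V; V_SD = V_S − V_D = 5.76 − 3.18 = 2.58 V.
V_SG = 0.65 V < |V_tp| = 0.989 V, so the transistor is in cutoff.

Cutoff; I_D = 0 mA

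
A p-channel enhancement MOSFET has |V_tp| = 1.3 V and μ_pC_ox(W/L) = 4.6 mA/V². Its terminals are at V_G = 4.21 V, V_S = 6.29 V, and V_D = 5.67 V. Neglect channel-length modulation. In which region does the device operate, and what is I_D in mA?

V_SG = V_S − V_G = 6.29 − 4.21 = 2.08 V; V_SD = V_S − V_D = 6.29 − 5.67 = 0.62 V.
V_ov = V_SG − |V_tp| = 2.08 − 1.3 = 0.78 V.
Since V_SD = 0.62 V < V_ov = 0.78 V, the device is in the triode region.
I_D = k_p [V_ov · V_SD − ½ V_SD²] = 4.6 × [0.78 × 0.62 − 0.5 × 0.62²] = 1.34 mA.

Triode; I_D = 1.34 mA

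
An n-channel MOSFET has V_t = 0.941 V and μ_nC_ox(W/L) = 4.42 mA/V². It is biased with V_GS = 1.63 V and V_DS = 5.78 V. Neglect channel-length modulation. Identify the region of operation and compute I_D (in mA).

V_ov = V_GS − V_t = 1.63 − 0.941 = 0.689 V.
Since V_DS = 5.78 V ≥ V_ov = 0.689 V, the device is in saturation.
I_D = ½ k_n V_ov² = 0.5 × 4.42 × 0.689² = 1.05 mA.

Saturation; I_D = 1.05 mA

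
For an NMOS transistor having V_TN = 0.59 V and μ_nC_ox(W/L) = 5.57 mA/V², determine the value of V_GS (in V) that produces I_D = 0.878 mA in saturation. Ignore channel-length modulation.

In saturation I_D = ½ k_n (V_GS − V_TN)², so V_GS − V_TN = √(2 I_D / k_n) = √(2 × 0.878 / 5.57) = 0.561 V.
V_GS = 0.59 + 0.561 = 1.15 V.

V_GS = 1.15 V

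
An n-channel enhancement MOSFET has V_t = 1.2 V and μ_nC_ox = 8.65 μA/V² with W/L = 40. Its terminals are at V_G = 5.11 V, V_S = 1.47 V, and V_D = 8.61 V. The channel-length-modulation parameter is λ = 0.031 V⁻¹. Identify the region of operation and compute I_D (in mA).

Saturation; I_D = 1.26 mA

V_GS = V_G − V_S = 5.11 − 1.47 = 3.64 V; V_DS = V_D − V_S = 8.61 − 1.47 = 7.14 V.
k_n = μ_nC_ox · (W/L) = 0.346 mA/V².
V_ov = V_GS − V_t = 3.64 − 1.2 = 2.44 V.
Since V_DS = 7.14 V ≥ V_ov = 2.44 V, the device is in saturation.
I_D = ½ k_n V_ov² (1 + λ V_DS) = 0.5 × 0.346 × 2.44² × (1 + 0.031 × 7.14) = 1.26 mA.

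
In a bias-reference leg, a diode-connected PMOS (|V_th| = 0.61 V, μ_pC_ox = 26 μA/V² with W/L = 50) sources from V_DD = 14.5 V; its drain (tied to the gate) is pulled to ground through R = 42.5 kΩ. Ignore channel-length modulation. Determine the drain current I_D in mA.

I_D = 0.311 mA

With gate tied to drain, V_SG = V_SD ≥ V_SG − |V_th|, so the device is in saturation.
k_p = μ_pC_ox · (W/L) = 1.3 mA/V².
KCL at the drain: ½ k_p (V_SG − |V_th|)² = (V_DD − V_SG)/R.
Let x = V_SG − 0.61. Then 27.6 x² + x − 13.89 = 0, giving x = 0.691 V (positive root), so V_SG = 1.3 V.
I_D = (V_DD − V_SG)/R = (14.5 − 1.3) / 42.5 = 0.311 mA.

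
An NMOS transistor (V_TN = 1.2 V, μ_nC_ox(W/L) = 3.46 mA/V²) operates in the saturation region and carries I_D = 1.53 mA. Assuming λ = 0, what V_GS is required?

V_GS = 2.14 V

In saturation I_D = ½ k_n (V_GS − V_TN)², so V_GS − V_TN = √(2 I_D / k_n) = √(2 × 1.53 / 3.46) = 0.94 V.
V_GS = 1.2 + 0.94 = 2.14 V.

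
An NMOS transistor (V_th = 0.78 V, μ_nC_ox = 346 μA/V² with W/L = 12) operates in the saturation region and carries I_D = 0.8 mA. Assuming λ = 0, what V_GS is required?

k_n = μ_nC_ox · (W/L) = 4.152 mA/V².
In saturation I_D = ½ k_n (V_GS − V_th)², so V_GS − V_th = √(2 I_D / k_n) = √(2 × 0.8 / 4.152) = 0.621 V.
V_GS = 0.78 + 0.621 = 1.4 V.

V_GS = 1.40 V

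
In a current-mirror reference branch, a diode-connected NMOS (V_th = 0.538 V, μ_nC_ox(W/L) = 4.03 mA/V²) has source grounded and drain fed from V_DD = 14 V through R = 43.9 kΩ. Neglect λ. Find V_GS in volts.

With gate tied to drain, V_GS = V_DS ≥ V_GS − V_th, so the device is in saturation.
KCL at the drain: ½ k_n (V_GS − V_th)² = (V_DD − V_GS)/R.
Let x = V_GS − 0.538. Then 88.5 x² + x − 13.46 = 0, giving x = 0.384 V (positive root), so V_GS = 0.922 V.
I_D = (V_DD − V_GS)/R = (14 − 0.922) / 43.9 = 0.298 mA.

V_GS = 0.922 V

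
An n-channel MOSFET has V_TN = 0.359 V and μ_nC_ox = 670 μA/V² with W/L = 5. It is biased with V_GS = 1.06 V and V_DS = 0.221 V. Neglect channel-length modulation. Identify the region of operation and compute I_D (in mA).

Triode; I_D = 0.437 mA

k_n = μ_nC_ox · (W/L) = 3.35 mA/V².
V_ov = V_GS − V_TN = 1.06 − 0.359 = 0.701 V.
Since V_DS = 0.221 V < V_ov = 0.701 V, the device is in the triode region.
I_D = k_n [V_ov · V_DS − ½ V_DS²] = 3.35 × [0.701 × 0.221 − 0.5 × 0.221²] = 0.437 mA.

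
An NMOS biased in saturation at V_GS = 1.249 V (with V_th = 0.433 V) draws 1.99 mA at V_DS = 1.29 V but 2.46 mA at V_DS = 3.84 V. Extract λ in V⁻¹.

λ = 0.105 V⁻¹

With V_GS fixed, I_D ∝ (1 + λ V_DS) in saturation, so I_D2/I_D1 = (1 + λ V_DS2)/(1 + λ V_DS1).
2.46/1.99 = 1.236 = (1 + 3.84 λ)/(1 + 1.29 λ).
Solving: λ (I_D1 V_DS2 − I_D2 V_DS1) = I_D2 − I_D1, so λ = (2.46 − 1.99) / (1.99 × 3.84 − 2.46 × 1.29) = 0.47 / 4.47 = 0.105 V⁻¹.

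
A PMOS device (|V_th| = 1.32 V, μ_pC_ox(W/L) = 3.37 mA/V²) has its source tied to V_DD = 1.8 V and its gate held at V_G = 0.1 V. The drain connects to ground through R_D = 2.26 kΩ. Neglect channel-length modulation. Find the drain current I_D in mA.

V_SG = V_DD − V_G = 1.8 − 0.1 = 1.7 V, so V_ov = 1.7 − 1.32 = 0.38 V.
Assume saturation: I_D = ½ k_p V_ov² = 0.5 × 3.37 × 0.38² = 0.243 mA, giving V_SD = V_DD − I_D R_D = 1.8 − 0.243 × 2.26 = 1.25 V.
V_SD = 1.25 V ≥ V_ov = 0.38 V, confirming saturation.

I_D = 0.243 mA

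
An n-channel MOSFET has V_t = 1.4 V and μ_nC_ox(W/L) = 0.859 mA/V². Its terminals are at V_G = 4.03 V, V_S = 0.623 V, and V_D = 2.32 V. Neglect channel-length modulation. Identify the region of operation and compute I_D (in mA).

V_GS = V_G − V_S = 4.03 − 0.623 = 3.41 V; V_DS = V_D − V_S = 2.32 − 0.623 = 1.7 V.
V_ov = V_GS − V_t = 3.41 − 1.4 = 2.01 V.
Since V_DS = 1.7 V < V_ov = 2.01 V, the device is in the triode region.
I_D = k_n [V_ov · V_DS − ½ V_DS²] = 0.859 × [2.01 × 1.7 − 0.5 × 1.7²] = 1.69 mA.

Triode; I_D = 1.69 mA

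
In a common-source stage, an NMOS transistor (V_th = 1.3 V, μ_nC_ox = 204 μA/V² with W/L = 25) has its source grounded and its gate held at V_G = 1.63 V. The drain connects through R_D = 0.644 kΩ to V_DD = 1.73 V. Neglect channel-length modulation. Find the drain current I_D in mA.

I_D = 0.278 mA

V_GS = V_G = 1.63 V, so V_ov = 1.63 − 1.3 = 0.33 V.
k_n = μ_nC_ox · (W/L) = 5.1 mA/V².
Assume saturation: I_D = ½ k_n V_ov² = 0.5 × 5.1 × 0.33² = 0.278 mA, giving V_DS = V_DD − I_D R_D = 1.73 − 0.278 × 0.644 = 1.55 V.
V_DS = 1.55 V ≥ V_ov = 0.33 V, confirming saturation.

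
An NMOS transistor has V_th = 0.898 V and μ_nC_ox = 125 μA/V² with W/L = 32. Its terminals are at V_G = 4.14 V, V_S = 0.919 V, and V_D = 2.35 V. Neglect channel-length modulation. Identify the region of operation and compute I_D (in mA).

V_GS = V_G − V_S = 4.14 − 0.919 = 3.22 V; V_DS = V_D − V_S = 2.35 − 0.919 = 1.43 V.
k_n = μ_nC_ox · (W/L) = 4 mA/V².
V_ov = V_GS − V_th = 3.22 − 0.898 = 2.32 V.
Since V_DS = 1.43 V < V_ov = 2.32 V, the device is in the triode region.
I_D = k_n [V_ov · V_DS − ½ V_DS²] = 4 × [2.32 × 1.43 − 0.5 × 1.43²] = 9.2 mA.

Triode; I_D = 9.20 mA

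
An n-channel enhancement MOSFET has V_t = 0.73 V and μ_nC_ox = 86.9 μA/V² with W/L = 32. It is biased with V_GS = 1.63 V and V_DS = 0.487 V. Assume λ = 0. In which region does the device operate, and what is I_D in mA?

k_n = μ_nC_ox · (W/L) = 2.781 mA/V².
V_ov = V_GS − V_t = 1.63 − 0.73 = 0.9 V.
Since V_DS = 0.487 V < V_ov = 0.9 V, the device is in the triode region.
I_D = k_n [V_ov · V_DS − ½ V_DS²] = 2.781 × [0.9 × 0.487 − 0.5 × 0.487²] = 0.889 mA.

Triode; I_D = 0.889 mA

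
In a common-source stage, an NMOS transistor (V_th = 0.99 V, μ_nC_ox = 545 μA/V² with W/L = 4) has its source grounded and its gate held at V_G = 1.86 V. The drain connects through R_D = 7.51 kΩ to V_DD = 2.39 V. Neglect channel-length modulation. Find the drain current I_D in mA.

V_GS = V_G = 1.86 V, so V_ov = 1.86 − 0.99 = 0.87 V.
k_n = μ_nC_ox · (W/L) = 2.18 mA/V².
Assume saturation: I_D = ½ k_n V_ov² = 0.5 × 2.18 × 0.87² = 0.825 mA, giving V_DS = V_DD − I_D R_D = 2.39 − 0.825 × 7.51 = -3.81 V.
But -3.81 V < V_ov = 0.87 V, so the device is actually in triode.
In triode I_D = k_n[V_ov V_DS − ½ V_DS²] and I_D = (V_DD − V_DS)/R_D. Equating: 8.19 V_DS² − 15.24 V_DS + 2.39 = 0, giving V_DS = 0.173 V (the root below V_ov).
I_D = (2.39 − 0.173) / 7.51 = 0.295 mA.

I_D = 0.295 mA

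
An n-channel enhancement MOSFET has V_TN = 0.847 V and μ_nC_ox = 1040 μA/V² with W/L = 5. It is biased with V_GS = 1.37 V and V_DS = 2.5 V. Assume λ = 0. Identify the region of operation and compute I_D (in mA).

Saturation; I_D = 0.711 mA

k_n = μ_nC_ox · (W/L) = 5.2 mA/V².
V_ov = V_GS − V_TN = 1.37 − 0.847 = 0.523 V.
Since V_DS = 2.5 V ≥ V_ov = 0.523 V, the device is in saturation.
I_D = ½ k_n V_ov² = 0.5 × 5.2 × 0.523² = 0.711 mA.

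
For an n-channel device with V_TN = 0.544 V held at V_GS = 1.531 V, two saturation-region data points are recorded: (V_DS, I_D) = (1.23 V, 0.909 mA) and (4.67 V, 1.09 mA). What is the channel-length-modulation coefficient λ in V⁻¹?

With V_GS fixed, I_D ∝ (1 + λ V_DS) in saturation, so I_D2/I_D1 = (1 + λ V_DS2)/(1 + λ V_DS1).
1.09/0.909 = 1.199 = (1 + 4.67 λ)/(1 + 1.23 λ).
Solving: λ (I_D1 V_DS2 − I_D2 V_DS1) = I_D2 − I_D1, so λ = (1.09 − 0.909) / (0.909 × 4.67 − 1.09 × 1.23) = 0.181 / 2.9 = 0.0623 V⁻¹.

λ = 0.0623 V⁻¹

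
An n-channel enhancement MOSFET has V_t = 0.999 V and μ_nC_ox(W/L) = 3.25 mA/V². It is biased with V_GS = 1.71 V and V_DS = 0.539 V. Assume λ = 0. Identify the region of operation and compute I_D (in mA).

Triode; I_D = 0.773 mA

V_ov = V_GS − V_t = 1.71 − 0.999 = 0.711 V.
Since V_DS = 0.539 V < V_ov = 0.711 V, the device is in the triode region.
I_D = k_n [V_ov · V_DS − ½ V_DS²] = 3.25 × [0.711 × 0.539 − 0.5 × 0.539²] = 0.773 mA.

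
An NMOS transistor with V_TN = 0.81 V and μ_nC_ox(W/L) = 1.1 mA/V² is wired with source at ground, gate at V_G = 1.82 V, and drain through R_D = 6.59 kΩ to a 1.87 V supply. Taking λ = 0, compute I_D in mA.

I_D = 0.245 mA

V_GS = V_G = 1.82 V, so V_ov = 1.82 − 0.81 = 1.01 V.
Assume saturation: I_D = ½ k_n V_ov² = 0.5 × 1.1 × 1.01² = 0.561 mA, giving V_DS = V_DD − I_D R_D = 1.87 − 0.561 × 6.59 = -1.83 V.
But -1.83 V < V_ov = 1.01 V, so the device is actually in triode.
In triode I_D = k_n[V_ov V_DS − ½ V_DS²] and I_D = (V_DD − V_DS)/R_D. Equating: 3.62 V_DS² − 8.321 V_DS + 1.87 = 0, giving V_DS = 0.252 V (the root below V_ov).
I_D = (1.87 − 0.252) / 6.59 = 0.245 mA.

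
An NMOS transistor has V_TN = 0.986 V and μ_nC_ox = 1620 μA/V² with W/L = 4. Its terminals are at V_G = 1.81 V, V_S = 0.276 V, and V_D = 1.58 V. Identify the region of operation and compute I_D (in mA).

V_GS = V_G − V_S = 1.81 − 0.276 = 1.53 V; V_DS = V_D − V_S = 1.58 − 0.276 = 1.3 V.
k_n = μ_nC_ox · (W/L) = 6.48 mA/V².
V_ov = V_GS − V_TN = 1.53 − 0.986 = 0.548 V.
Since V_DS = 1.3 V ≥ V_ov = 0.548 V, the device is in saturation.
I_D = ½ k_n V_ov² = 0.5 × 6.48 × 0.548² = 0.973 mA.

Saturation; I_D = 0.973 mA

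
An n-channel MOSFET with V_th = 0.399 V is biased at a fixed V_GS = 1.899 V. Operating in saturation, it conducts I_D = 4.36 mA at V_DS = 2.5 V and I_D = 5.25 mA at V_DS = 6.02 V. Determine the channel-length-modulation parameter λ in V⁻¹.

λ = 0.0678 V⁻¹

With V_GS fixed, I_D ∝ (1 + λ V_DS) in saturation, so I_D2/I_D1 = (1 + λ V_DS2)/(1 + λ V_DS1).
5.25/4.36 = 1.204 = (1 + 6.02 λ)/(1 + 2.5 λ).
Solving: λ (I_D1 V_DS2 − I_D2 V_DS1) = I_D2 − I_D1, so λ = (5.25 − 4.36) / (4.36 × 6.02 − 5.25 × 2.5) = 0.89 / 13.1 = 0.0678 V⁻¹.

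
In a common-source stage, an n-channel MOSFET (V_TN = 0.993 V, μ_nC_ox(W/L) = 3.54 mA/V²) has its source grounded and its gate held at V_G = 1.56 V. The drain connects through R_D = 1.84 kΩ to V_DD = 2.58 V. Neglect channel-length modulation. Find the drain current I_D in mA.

I_D = 0.569 mA

V_GS = V_G = 1.56 V, so V_ov = 1.56 − 0.993 = 0.567 V.
Assume saturation: I_D = ½ k_n V_ov² = 0.5 × 3.54 × 0.567² = 0.569 mA, giving V_DS = V_DD − I_D R_D = 2.58 − 0.569 × 1.84 = 1.53 V.
V_DS = 1.53 V ≥ V_ov = 0.567 V, confirming saturation.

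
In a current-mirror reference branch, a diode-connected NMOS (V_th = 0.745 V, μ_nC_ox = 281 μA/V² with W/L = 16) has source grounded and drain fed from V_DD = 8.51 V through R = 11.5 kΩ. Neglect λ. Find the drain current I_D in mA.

I_D = 0.629 mA

With gate tied to drain, V_GS = V_DS ≥ V_GS − V_th, so the device is in saturation.
k_n = μ_nC_ox · (W/L) = 4.496 mA/V².
KCL at the drain: ½ k_n (V_GS − V_th)² = (V_DD − V_GS)/R.
Let x = V_GS − 0.745. Then 25.9 x² + x − 7.765 = 0, giving x = 0.529 V (positive root), so V_GS = 1.27 V.
I_D = (V_DD − V_GS)/R = (8.51 − 1.27) / 11.5 = 0.629 mA.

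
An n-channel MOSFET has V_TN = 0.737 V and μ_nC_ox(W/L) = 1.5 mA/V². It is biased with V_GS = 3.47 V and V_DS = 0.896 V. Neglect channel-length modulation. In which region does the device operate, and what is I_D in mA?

V_ov = V_GS − V_TN = 3.47 − 0.737 = 2.73 V.
Since V_DS = 0.896 V < V_ov = 2.73 V, the device is in the triode region.
I_D = k_n [V_ov · V_DS − ½ V_DS²] = 1.5 × [2.73 × 0.896 − 0.5 × 0.896²] = 3.07 mA.

Triode; I_D = 3.07 mA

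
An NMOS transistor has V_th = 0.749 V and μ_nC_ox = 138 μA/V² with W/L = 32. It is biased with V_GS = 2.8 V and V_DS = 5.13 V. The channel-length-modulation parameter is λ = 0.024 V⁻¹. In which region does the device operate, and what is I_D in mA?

Saturation; I_D = 10.4 mA

k_n = μ_nC_ox · (W/L) = 4.416 mA/V².
V_ov = V_GS − V_th = 2.8 − 0.749 = 2.05 V.
Since V_DS = 5.13 V ≥ V_ov = 2.05 V, the device is in saturation.
I_D = ½ k_n V_ov² (1 + λ V_DS) = 0.5 × 4.416 × 2.05² × (1 + 0.024 × 5.13) = 10.4 mA.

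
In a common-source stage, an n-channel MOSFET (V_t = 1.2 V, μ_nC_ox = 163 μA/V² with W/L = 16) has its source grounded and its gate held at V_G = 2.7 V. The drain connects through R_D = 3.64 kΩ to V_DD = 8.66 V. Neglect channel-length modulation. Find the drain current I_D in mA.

V_GS = V_G = 2.7 V, so V_ov = 2.7 − 1.2 = 1.5 V.
k_n = μ_nC_ox · (W/L) = 2.608 mA/V².
Assume saturation: I_D = ½ k_n V_ov² = 0.5 × 2.608 × 1.5² = 2.93 mA, giving V_DS = V_DD − I_D R_D = 8.66 − 2.93 × 3.64 = -2.02 V.
But -2.02 V < V_ov = 1.5 V, so the device is actually in triode.
In triode I_D = k_n[V_ov V_DS − ½ V_DS²] and I_D = (V_DD − V_DS)/R_D. Equating: 4.75 V_DS² − 15.24 V_DS + 8.66 = 0, giving V_DS = 0.738 V (the root below V_ov).
I_D = (8.66 − 0.738) / 3.64 = 2.18 mA.

I_D = 2.18 mA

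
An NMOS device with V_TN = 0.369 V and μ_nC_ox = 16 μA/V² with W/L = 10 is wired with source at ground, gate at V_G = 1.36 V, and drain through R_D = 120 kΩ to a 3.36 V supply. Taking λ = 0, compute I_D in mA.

V_GS = V_G = 1.36 V, so V_ov = 1.36 − 0.369 = 0.991 V.
k_n = μ_nC_ox · (W/L) = 0.16 mA/V².
Assume saturation: I_D = ½ k_n V_ov² = 0.5 × 0.16 × 0.991² = 0.0786 mA, giving V_DS = V_DD − I_D R_D = 3.36 − 0.0786 × 120 = -6.07 V.
But -6.07 V < V_ov = 0.991 V, so the device is actually in triode.
In triode I_D = k_n[V_ov V_DS − ½ V_DS²] and I_D = (V_DD − V_DS)/R_D. Equating: 9.6 V_DS² − 20.03 V_DS + 3.36 = 0, giving V_DS = 0.184 V (the root below V_ov).
I_D = (3.36 − 0.184) / 120 = 0.0265 mA.

I_D = 0.0265 mA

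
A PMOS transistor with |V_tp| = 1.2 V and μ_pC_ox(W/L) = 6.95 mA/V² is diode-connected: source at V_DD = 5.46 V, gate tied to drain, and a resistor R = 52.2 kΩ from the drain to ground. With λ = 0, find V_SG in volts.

V_SG = 1.35 V

With gate tied to drain, V_SG = V_SD ≥ V_SG − |V_tp|, so the device is in saturation.
KCL at the drain: ½ k_p (V_SG − |V_tp|)² = (V_DD − V_SG)/R.
Let x = V_SG − 1.2. Then 181 x² + x − 4.26 = 0, giving x = 0.151 V (positive root), so V_SG = 1.35 V.
I_D = (V_DD − V_SG)/R = (5.46 − 1.35) / 52.2 = 0.0787 mA.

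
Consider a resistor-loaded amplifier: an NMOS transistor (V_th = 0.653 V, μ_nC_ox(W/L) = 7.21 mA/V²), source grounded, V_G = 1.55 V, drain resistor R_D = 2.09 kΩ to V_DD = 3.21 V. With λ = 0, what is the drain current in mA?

V_GS = V_G = 1.55 V, so V_ov = 1.55 − 0.653 = 0.897 V.
Assume saturation: I_D = ½ k_n V_ov² = 0.5 × 7.21 × 0.897² = 2.9 mA, giving V_DS = V_DD − I_D R_D = 3.21 − 2.9 × 2.09 = -2.85 V.
But -2.85 V < V_ov = 0.897 V, so the device is actually in triode.
In triode I_D = k_n[V_ov V_DS − ½ V_DS²] and I_D = (V_DD − V_DS)/R_D. Equating: 7.53 V_DS² − 14.52 V_DS + 3.21 = 0, giving V_DS = 0.255 V (the root below V_ov).
I_D = (3.21 − 0.255) / 2.09 = 1.41 mA.

I_D = 1.41 mA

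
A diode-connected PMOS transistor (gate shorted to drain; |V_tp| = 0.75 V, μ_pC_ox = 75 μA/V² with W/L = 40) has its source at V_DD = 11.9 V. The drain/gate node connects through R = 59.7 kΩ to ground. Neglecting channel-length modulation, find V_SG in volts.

With gate tied to drain, V_SG = V_SD ≥ V_SG − |V_tp|, so the device is in saturation.
k_p = μ_pC_ox · (W/L) = 3 mA/V².
KCL at the drain: ½ k_p (V_SG − |V_tp|)² = (V_DD − V_SG)/R.
Let x = V_SG − 0.75. Then 89.6 x² + x − 11.15 = 0, giving x = 0.347 V (positive root), so V_SG = 1.1 V.
I_D = (V_DD − V_SG)/R = (11.9 − 1.1) / 59.7 = 0.181 mA.

V_SG = 1.10 V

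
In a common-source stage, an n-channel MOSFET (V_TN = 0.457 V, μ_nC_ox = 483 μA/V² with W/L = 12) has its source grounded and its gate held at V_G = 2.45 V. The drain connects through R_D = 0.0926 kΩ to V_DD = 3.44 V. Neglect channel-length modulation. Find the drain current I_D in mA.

V_GS = V_G = 2.45 V, so V_ov = 2.45 − 0.457 = 1.99 V.
k_n = μ_nC_ox · (W/L) = 5.796 mA/V².
Assume saturation: I_D = ½ k_n V_ov² = 0.5 × 5.796 × 1.99² = 11.5 mA, giving V_DS = V_DD − I_D R_D = 3.44 − 11.5 × 0.0926 = 2.37 V.
V_DS = 2.37 V ≥ V_ov = 1.99 V, confirming saturation.

I_D = 11.5 mA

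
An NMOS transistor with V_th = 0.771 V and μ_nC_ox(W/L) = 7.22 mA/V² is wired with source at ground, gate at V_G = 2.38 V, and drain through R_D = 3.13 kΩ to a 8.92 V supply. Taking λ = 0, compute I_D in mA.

V_GS = V_G = 2.38 V, so V_ov = 2.38 − 0.771 = 1.61 V.
Assume saturation: I_D = ½ k_n V_ov² = 0.5 × 7.22 × 1.61² = 9.35 mA, giving V_DS = V_DD − I_D R_D = 8.92 − 9.35 × 3.13 = -20.3 V.
But -20.3 V < V_ov = 1.61 V, so the device is actually in triode.
In triode I_D = k_n[V_ov V_DS − ½ V_DS²] and I_D = (V_DD − V_DS)/R_D. Equating: 11.3 V_DS² − 37.36 V_DS + 8.92 = 0, giving V_DS = 0.259 V (the root below V_ov).
I_D = (8.92 − 0.259) / 3.13 = 2.77 mA.

I_D = 2.77 mA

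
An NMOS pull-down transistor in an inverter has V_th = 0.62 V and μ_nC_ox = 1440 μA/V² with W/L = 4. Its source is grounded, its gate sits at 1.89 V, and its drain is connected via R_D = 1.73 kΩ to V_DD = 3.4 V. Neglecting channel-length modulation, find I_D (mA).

I_D = 1.81 mA

V_GS = V_G = 1.89 V, so V_ov = 1.89 − 0.62 = 1.27 V.
k_n = μ_nC_ox · (W/L) = 5.76 mA/V².
Assume saturation: I_D = ½ k_n V_ov² = 0.5 × 5.76 × 1.27² = 4.65 mA, giving V_DS = V_DD − I_D R_D = 3.4 − 4.65 × 1.73 = -4.64 V.
But -4.64 V < V_ov = 1.27 V, so the device is actually in triode.
In triode I_D = k_n[V_ov V_DS − ½ V_DS²] and I_D = (V_DD − V_DS)/R_D. Equating: 4.98 V_DS² − 13.66 V_DS + 3.4 = 0, giving V_DS = 0.277 V (the root below V_ov).
I_D = (3.4 − 0.277) / 1.73 = 1.81 mA.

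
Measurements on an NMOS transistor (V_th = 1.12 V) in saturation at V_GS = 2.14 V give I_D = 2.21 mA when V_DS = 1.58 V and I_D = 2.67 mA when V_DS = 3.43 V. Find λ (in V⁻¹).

With V_GS fixed, I_D ∝ (1 + λ V_DS) in saturation, so I_D2/I_D1 = (1 + λ V_DS2)/(1 + λ V_DS1).
2.67/2.21 = 1.208 = (1 + 3.43 λ)/(1 + 1.58 λ).
Solving: λ (I_D1 V_DS2 − I_D2 V_DS1) = I_D2 − I_D1, so λ = (2.67 − 2.21) / (2.21 × 3.43 − 2.67 × 1.58) = 0.46 / 3.36 = 0.137 V⁻¹.

λ = 0.137 V⁻¹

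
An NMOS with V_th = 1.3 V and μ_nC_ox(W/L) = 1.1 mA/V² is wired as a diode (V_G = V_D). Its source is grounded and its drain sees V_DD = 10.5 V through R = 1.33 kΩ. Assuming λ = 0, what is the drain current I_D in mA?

I_D = 4.72 mA

With gate tied to drain, V_GS = V_DS ≥ V_GS − V_th, so the device is in saturation.
KCL at the drain: ½ k_n (V_GS − V_th)² = (V_DD − V_GS)/R.
Let x = V_GS − 1.3. Then 0.732 x² + x − 9.2 = 0, giving x = 2.93 V (positive root), so V_GS = 4.23 V.
I_D = (V_DD − V_GS)/R = (10.5 − 4.23) / 1.33 = 4.72 mA.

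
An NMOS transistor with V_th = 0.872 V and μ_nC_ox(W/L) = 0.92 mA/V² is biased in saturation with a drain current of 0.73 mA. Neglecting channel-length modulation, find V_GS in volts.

In saturation I_D = ½ k_n (V_GS − V_th)², so V_GS − V_th = √(2 I_D / k_n) = √(2 × 0.73 / 0.92) = 1.26 V.
V_GS = 0.872 + 1.26 = 2.13 V.

V_GS = 2.13 V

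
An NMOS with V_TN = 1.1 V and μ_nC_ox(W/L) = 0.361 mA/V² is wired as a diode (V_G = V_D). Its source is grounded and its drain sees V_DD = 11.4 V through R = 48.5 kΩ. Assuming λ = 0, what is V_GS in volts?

With gate tied to drain, V_GS = V_DS ≥ V_GS − V_TN, so the device is in saturation.
KCL at the drain: ½ k_n (V_GS − V_TN)² = (V_DD − V_GS)/R.
Let x = V_GS − 1.1. Then 8.75 x² + x − 10.3 = 0, giving x = 1.03 V (positive root), so V_GS = 2.13 V.
I_D = (V_DD − V_GS)/R = (11.4 − 2.13) / 48.5 = 0.191 mA.

V_GS = 2.13 V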